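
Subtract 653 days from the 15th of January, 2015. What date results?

−365 (one year) → Jan 15, 2014 (288 left).
−15 → Dec 31, 2013 (end of Dec, 31 days; 273 left).
−31 → Nov 30, 2013 (end of Nov, 30 days; 242 left).
−30 → Oct 31, 2013 (end of Oct, 31 days; 212 left).
−31 → Sep 30, 2013 (end of Sep, 30 days; 181 left).
−30 → Aug 31, 2013 (end of Aug, 31 days; 151 left).
−31 → Jul 31, 2013 (end of Jul, 31 days; 120 left).
−31 → Jun 30, 2013 (end of Jun, 30 days; 89 left).
−30 → May 31, 2013 (end of May, 31 days; 59 left).
−31 → Apr 30, 2013 (end of Apr, 30 days; 28 left).
−28 → Apr 2, 2013.

April 2, 2013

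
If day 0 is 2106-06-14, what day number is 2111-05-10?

1791

Jun 14, 2106 → Jun 14, 2107: 365 days.
Jun 14, 2107 → Jun 14, 2108: 366 days (Feb 29, 2108 is in that span).
Jun 14, 2108 → Jun 14, 2109: 365 days.
Jun 14, 2109 → Jun 14, 2110: 365 days.
Jun 14, 2110 → Jul 14, 2110: 30 days (June has 30).
Jul 14, 2110 → Aug 14, 2110: 31 days (July has 31).
Aug 14, 2110 → Sep 14, 2110: 31 days (August has 31).
Sep 14, 2110 → Oct 14, 2110: 30 days (September has 30).
Oct 14, 2110 → Nov 14, 2110: 31 days (October has 31).
Nov 14, 2110 → Dec 14, 2110: 30 days (November has 30).
Dec 14, 2110 → Jan 14, 2111: 31 days (December has 31).
Jan 14, 2111 → Feb 14, 2111: 31 days (January has 31).
Feb 14, 2111 → Mar 14, 2111: 28 days (February has 28).
Mar 14, 2111 → Apr 14, 2111: 31 days (March has 31).
Apr 14, 2111 → May 10, 2111: 26 days.
Total: 1791 days.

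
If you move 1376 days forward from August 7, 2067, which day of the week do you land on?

Aug 7, 2067 is a Sunday.
1376 mod 7 = 4, so 1376 days after a Sunday is Sunday + 4 = Thursday.

Thursday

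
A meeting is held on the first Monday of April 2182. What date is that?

April 1, 2182 is a Monday.
The first Monday is therefore April 1 (same day).

April 1, 2182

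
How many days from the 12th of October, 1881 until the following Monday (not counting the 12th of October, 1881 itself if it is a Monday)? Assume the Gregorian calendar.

5

Oct 12, 1881 is a Wednesday.
From Wednesday to the next Monday is 5 days.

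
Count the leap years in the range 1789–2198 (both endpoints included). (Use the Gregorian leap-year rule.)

Multiples of 4 in [1789,2198]: 102.
Of those, multiples of 100: 4 (not leap unless ÷400).
Multiples of 400: 1.
Leap years = 102 − 4 + 1 = 99.

99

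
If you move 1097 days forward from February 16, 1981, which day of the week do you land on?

First find the weekday of Feb 16, 1981. Doomsday rule: the anchor day for the 1900s is Wednesday. For year 81: 81÷12 = 6 r 9, and 9÷4 = 2, so 6+9+2 = 17.
Wednesday + 17 ≡ Saturday — that's 1981's doomsday.
In February the doomsday date is Feb 28 (1981 is not a leap year).
Feb 16 is 12 days before Feb 28; 12 mod 7 = 5, so Saturday − 5 = Monday.
1097 mod 7 = 5, so 1097 days after a Monday is Monday + 5 = Saturday.

Saturday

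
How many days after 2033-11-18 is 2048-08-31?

Nov 18, 2033 → Nov 18, 2034: 365 days.
Nov 18, 2034 → Nov 18, 2035: 365 days.
Nov 18, 2035 → Nov 18, 2036: 366 days (Feb 29, 2036 is in that span).
Nov 18, 2036 → Nov 18, 2037: 365 days.
Nov 18, 2037 → Nov 18, 2038: 365 days.
Nov 18, 2038 → Nov 18, 2039: 365 days.
Nov 18, 2039 → Nov 18, 2040: 366 days (Feb 29, 2040 is in that span).
Nov 18, 2040 → Nov 18, 2041: 365 days.
Nov 18, 2041 → Nov 18, 2042: 365 days.
Nov 18, 2042 → Nov 18, 2043: 365 days.
Nov 18, 2043 → Nov 18, 2044: 366 days (Feb 29, 2044 is in that span).
Nov 18, 2044 → Nov 18, 2045: 365 days.
Nov 18, 2045 → Nov 18, 2046: 365 days.
Nov 18, 2046 → Nov 18, 2047: 365 days.
Nov 18, 2047 → Dec 18, 2047: 30 days (November has 30).
Dec 18, 2047 → Jan 18, 2048: 31 days (December has 31).
Jan 18, 2048 → Feb 18, 2048: 31 days (January has 31).
Feb 18, 2048 → Mar 18, 2048: 29 days (February has 29).
Mar 18, 2048 → Apr 18, 2048: 31 days (March has 31).
Apr 18, 2048 → May 18, 2048: 30 days (April has 30).
May 18, 2048 → Jun 18, 2048: 31 days (May has 31).
Jun 18, 2048 → Jul 18, 2048: 30 days (June has 30).
Jul 18, 2048 → Aug 18, 2048: 31 days (July has 31).
Aug 18, 2048 → Aug 31, 2048: 13 days.
Total: 5400 days.

5400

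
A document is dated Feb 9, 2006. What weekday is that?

Thursday

January 1, 2006 is a Sunday.
Jan 1, 2006 → Feb 1, 2006: 31 days (January has 31).
Feb 1, 2006 → Feb 9, 2006: 8 days.
Total: 39 days.
39 mod 7 = 4, so Sunday + 4 = Thursday.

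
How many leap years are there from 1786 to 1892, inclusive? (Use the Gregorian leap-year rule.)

Multiples of 4 in [1786,1892]: 27.
Of those, multiples of 100: 1 (not leap unless ÷400).
Multiples of 400: 0.
Leap years = 27 − 1 + 0 = 26.

26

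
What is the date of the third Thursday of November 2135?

November 17, 2135

November 1, 2135 is a Tuesday.
The first Thursday is therefore November 3 (2 days later).
The third Thursday is 3 + 2×7 = November 17.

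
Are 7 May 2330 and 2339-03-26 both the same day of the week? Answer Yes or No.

From May 7, 2330 to Mar 26, 2339 is 3245 days.
3245 mod 7 = 4, so they are different weekdays.
(May 7, 2330 is a Wednesday; Mar 26, 2339 is a Sunday.)

No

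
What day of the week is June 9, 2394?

Thursday

Doomsday rule: the anchor day for the 2300s is Wednesday. For year 94: 94÷12 = 7 r 10, and 10÷4 = 2, so 7+10+2 = 19.
Wednesday + 19 ≡ Monday — that's 2394's doomsday.
In June the doomsday date is Jun 6.
Jun 9 is 3 days after Jun 6; 3 mod 7 = 3, so Monday + 3 = Thursday.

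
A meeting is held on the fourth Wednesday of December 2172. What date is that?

December 1, 2172 is a Tuesday.
The first Wednesday is therefore December 2 (1 days later).
The fourth Wednesday is 2 + 3×7 = December 23.

December 23, 2172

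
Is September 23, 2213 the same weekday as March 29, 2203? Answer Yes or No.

From Mar 29, 2203 to Sep 23, 2213 is 3831 days.
3831 mod 7 = 2, so they are different weekdays.
(Mar 29, 2203 is a Tuesday; Sep 23, 2213 is a Thursday.)

No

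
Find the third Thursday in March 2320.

March 1, 2320 is a Monday.
The first Thursday is therefore March 4 (3 days later).
The third Thursday is 4 + 2×7 = March 18.

March 18, 2320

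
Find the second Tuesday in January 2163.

January 11, 2163

January 1, 2163 is a Saturday.
The first Tuesday is therefore January 4 (3 days later).
The second Tuesday is 4 + 1×7 = January 11.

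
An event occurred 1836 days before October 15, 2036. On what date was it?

−366 (one year; includes Feb 29, 2036) → Oct 15, 2035 (1470 left).
−365 (one year) → Oct 15, 2034 (1105 left).
−365 (one year) → Oct 15, 2033 (740 left).
−365 (one year) → Oct 15, 2032 (375 left).
−15 → Sep 30, 2032 (end of Sep, 30 days; 360 left).
−30 → Aug 31, 2032 (end of Aug, 31 days; 330 left).
−31 → Jul 31, 2032 (end of Jul, 31 days; 299 left).
−31 → Jun 30, 2032 (end of Jun, 30 days; 268 left).
−30 → May 31, 2032 (end of May, 31 days; 238 left).
−31 → Apr 30, 2032 (end of Apr, 30 days; 207 left).
−30 → Mar 31, 2032 (end of Mar, 31 days; 177 left).
−31 → Feb 29, 2032 (end of Feb, 29 days; 146 left).
−29 → Jan 31, 2032 (end of Jan, 31 days; 117 left).
−31 → Dec 31, 2031 (end of Dec, 31 days; 86 left).
−31 → Nov 30, 2031 (end of Nov, 30 days; 55 left).
−30 → Oct 31, 2031 (end of Oct, 31 days; 25 left).
−25 → Oct 6, 2031.

October 6, 2031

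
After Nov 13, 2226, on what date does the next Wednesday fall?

November 15, 2226

Nov 13, 2226 is a Monday.
From Monday to the next Wednesday is 2 days.
Nov 13, 2226 + 2 = Nov 15, 2226.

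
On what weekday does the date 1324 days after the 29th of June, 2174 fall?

First find the weekday of Jun 29, 2174. Doomsday rule: the anchor day for the 2100s is Sunday. For year 74: 74÷12 = 6 r 2, and 2÷4 = 0, so 6+2+0 = 8.
Sunday + 8 ≡ Monday — that's 2174's doomsday.
In June the doomsday date is Jun 6.
Jun 29 is 23 days after Jun 6; 23 mod 7 = 2, so Monday + 2 = Wednesday.
1324 mod 7 = 1, so 1324 days after a Wednesday is Wednesday + 1 = Thursday.

Thursday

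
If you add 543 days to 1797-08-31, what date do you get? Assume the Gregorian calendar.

February 25, 1799

+365 (one year) → Aug 31, 1798 (178 left).
Aug has 31 days: +1 → Sep 1, 1798 (177 left).
Sep has 30 days: +30 → Oct 1, 1798 (147 left).
Oct has 31 days: +31 → Nov 1, 1798 (116 left).
Nov has 30 days: +30 → Dec 1, 1798 (86 left).
Dec has 31 days: +31 → Jan 1, 1799 (55 left).
Jan has 31 days: +31 → Feb 1, 1799 (24 left).
+24 → Feb 25, 1799.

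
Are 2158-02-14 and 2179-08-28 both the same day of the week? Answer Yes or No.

From Feb 14, 2158 to Aug 28, 2179 is 7865 days.
7865 mod 7 = 4, so they are different weekdays.
(Feb 14, 2158 is a Tuesday; Aug 28, 2179 is a Saturday.)

No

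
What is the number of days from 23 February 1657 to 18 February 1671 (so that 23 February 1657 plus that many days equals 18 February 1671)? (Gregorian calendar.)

5108

Feb 23, 1657 → Feb 23, 1658: 365 days.
Feb 23, 1658 → Feb 23, 1659: 365 days.
Feb 23, 1659 → Feb 23, 1660: 365 days.
Feb 23, 1660 → Feb 23, 1661: 366 days (Feb 29, 1660 is in that span).
Feb 23, 1661 → Feb 23, 1662: 365 days.
Feb 23, 1662 → Feb 23, 1663: 365 days.
Feb 23, 1663 → Feb 23, 1664: 365 days.
Feb 23, 1664 → Feb 23, 1665: 366 days (Feb 29, 1664 is in that span).
Feb 23, 1665 → Feb 23, 1666: 365 days.
Feb 23, 1666 → Feb 23, 1667: 365 days.
Feb 23, 1667 → Feb 23, 1668: 365 days.
Feb 23, 1668 → Feb 23, 1669: 366 days (Feb 29, 1668 is in that span).
Feb 23, 1669 → Feb 23, 1670: 365 days.
Feb 23, 1670 → Mar 23, 1670: 28 days (February has 28).
Mar 23, 1670 → Apr 23, 1670: 31 days (March has 31).
Apr 23, 1670 → May 23, 1670: 30 days (April has 30).
May 23, 1670 → Jun 23, 1670: 31 days (May has 31).
Jun 23, 1670 → Jul 23, 1670: 30 days (June has 30).
Jul 23, 1670 → Aug 23, 1670: 31 days (July has 31).
Aug 23, 1670 → Sep 23, 1670: 31 days (August has 31).
Sep 23, 1670 → Oct 23, 1670: 30 days (September has 30).
Oct 23, 1670 → Nov 23, 1670: 31 days (October has 31).
Nov 23, 1670 → Dec 23, 1670: 30 days (November has 30).
Dec 23, 1670 → Jan 23, 1671: 31 days (December has 31).
Jan 23, 1671 → Feb 18, 1671: 26 days.
Total: 5108 days.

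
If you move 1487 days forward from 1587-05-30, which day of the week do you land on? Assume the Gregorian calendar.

Tuesday

May 30, 1587 is a Saturday.
1487 mod 7 = 3, so 1487 days after a Saturday is Saturday + 3 = Tuesday.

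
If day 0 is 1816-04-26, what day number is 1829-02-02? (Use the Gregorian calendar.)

Apr 26, 1816 → Apr 26, 1817: 365 days.
Apr 26, 1817 → Apr 26, 1818: 365 days.
Apr 26, 1818 → Apr 26, 1819: 365 days.
Apr 26, 1819 → Apr 26, 1820: 366 days (Feb 29, 1820 is in that span).
Apr 26, 1820 → Apr 26, 1821: 365 days.
Apr 26, 1821 → Apr 26, 1822: 365 days.
Apr 26, 1822 → Apr 26, 1823: 365 days.
Apr 26, 1823 → Apr 26, 1824: 366 days (Feb 29, 1824 is in that span).
Apr 26, 1824 → Apr 26, 1825: 365 days.
Apr 26, 1825 → Apr 26, 1826: 365 days.
Apr 26, 1826 → Apr 26, 1827: 365 days.
Apr 26, 1827 → Apr 26, 1828: 366 days (Feb 29, 1828 is in that span).
Apr 26, 1828 → May 26, 1828: 30 days (April has 30).
May 26, 1828 → Jun 26, 1828: 31 days (May has 31).
Jun 26, 1828 → Jul 26, 1828: 30 days (June has 30).
Jul 26, 1828 → Aug 26, 1828: 31 days (July has 31).
Aug 26, 1828 → Sep 26, 1828: 31 days (August has 31).
Sep 26, 1828 → Oct 26, 1828: 30 days (September has 30).
Oct 26, 1828 → Nov 26, 1828: 31 days (October has 31).
Nov 26, 1828 → Dec 26, 1828: 30 days (November has 30).
Dec 26, 1828 → Jan 26, 1829: 31 days (December has 31).
Jan 26, 1829 → Feb 2, 1829: 7 days.
Total: 4665 days.

4665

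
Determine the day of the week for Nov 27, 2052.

Wednesday

Doomsday rule: the anchor day for the 2000s is Tuesday. For year 52: 52÷12 = 4 r 4, and 4÷4 = 1, so 4+4+1 = 9.
Tuesday + 9 ≡ Thursday — that's 2052's doomsday.
In November the doomsday date is Nov 7.
Nov 27 is 20 days after Nov 7; 20 mod 7 = 6, so Thursday + 6 = Wednesday.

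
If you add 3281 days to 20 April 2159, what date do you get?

+366 (one year; includes Feb 29, 2160) → Apr 20, 2160 (2915 left).
+365 (one year) → Apr 20, 2161 (2550 left).
+365 (one year) → Apr 20, 2162 (2185 left).
+365 (one year) → Apr 20, 2163 (1820 left).
+366 (one year; includes Feb 29, 2164) → Apr 20, 2164 (1454 left).
+365 (one year) → Apr 20, 2165 (1089 left).
+365 (one year) → Apr 20, 2166 (724 left).
+365 (one year) → Apr 20, 2167 (359 left).
Apr has 30 days: +11 → May 1, 2167 (348 left).
May has 31 days: +31 → Jun 1, 2167 (317 left).
Jun has 30 days: +30 → Jul 1, 2167 (287 left).
Jul has 31 days: +31 → Aug 1, 2167 (256 left).
Aug has 31 days: +31 → Sep 1, 2167 (225 left).
Sep has 30 days: +30 → Oct 1, 2167 (195 left).
Oct has 31 days: +31 → Nov 1, 2167 (164 left).
Nov has 30 days: +30 → Dec 1, 2167 (134 left).
Dec has 31 days: +31 → Jan 1, 2168 (103 left).
Jan has 31 days: +31 → Feb 1, 2168 (72 left).
Feb has 29 days: +29 → Mar 1, 2168 (43 left).
Mar has 31 days: +31 → Apr 1, 2168 (12 left).
+12 → Apr 13, 2168.

April 13, 2168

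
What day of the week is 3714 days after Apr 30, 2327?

Apr 30, 2327 is a Saturday.
3714 mod 7 = 4, so 3714 days after a Saturday is Saturday + 4 = Wednesday.

Wednesday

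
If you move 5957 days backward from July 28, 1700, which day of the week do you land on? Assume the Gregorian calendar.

Wednesday

Jul 28, 1700 is a Wednesday.
5957 mod 7 = 0, so 5957 days before a Wednesday is Wednesday − 0 = Wednesday.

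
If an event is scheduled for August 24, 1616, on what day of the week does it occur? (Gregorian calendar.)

Doomsday rule: the anchor day for the 1600s is Tuesday. For year 16: 16÷12 = 1 r 4, and 4÷4 = 1, so 1+4+1 = 6.
Tuesday + 6 ≡ Monday — that's 1616's doomsday.
In August the doomsday date is Aug 8.
Aug 24 is 16 days after Aug 8; 16 mod 7 = 2, so Monday + 2 = Wednesday.

Wednesday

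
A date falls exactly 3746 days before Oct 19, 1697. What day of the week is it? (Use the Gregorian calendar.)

Friday

Oct 19, 1697 is a Saturday.
3746 mod 7 = 1, so 3746 days before a Saturday is Saturday − 1 = Friday.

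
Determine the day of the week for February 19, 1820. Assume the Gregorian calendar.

Doomsday rule: the anchor day for the 1800s is Friday. For year 20: 20÷12 = 1 r 8, and 8÷4 = 2, so 1+8+2 = 11.
Friday + 11 ≡ Tuesday — that's 1820's doomsday.
In February the doomsday date is Feb 29 (1820 is a leap year (divisible by 4)).
Feb 19 is 10 days before Feb 29; 10 mod 7 = 3, so Tuesday − 3 = Saturday.

Saturday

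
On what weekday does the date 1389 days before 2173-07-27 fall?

Saturday

Jul 27, 2173 is a Tuesday.
1389 mod 7 = 3, so 1389 days before a Tuesday is Tuesday − 3 = Saturday.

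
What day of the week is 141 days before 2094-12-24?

Dec 24, 2094 is a Friday.
141 mod 7 = 1, so 141 days before a Friday is Friday − 1 = Thursday.

Thursday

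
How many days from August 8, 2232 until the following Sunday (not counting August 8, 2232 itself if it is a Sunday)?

Aug 8, 2232 is a Wednesday.
From Wednesday to the next Sunday is 4 days.

4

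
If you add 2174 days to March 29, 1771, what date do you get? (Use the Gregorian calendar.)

March 11, 1777

+366 (one year; includes Feb 29, 1772) → Mar 29, 1772 (1808 left).
+365 (one year) → Mar 29, 1773 (1443 left).
+365 (one year) → Mar 29, 1774 (1078 left).
+365 (one year) → Mar 29, 1775 (713 left).
+366 (one year; includes Feb 29, 1776) → Mar 29, 1776 (347 left).
Mar has 31 days: +3 → Apr 1, 1776 (344 left).
Apr has 30 days: +30 → May 1, 1776 (314 left).
May has 31 days: +31 → Jun 1, 1776 (283 left).
Jun has 30 days: +30 → Jul 1, 1776 (253 left).
Jul has 31 days: +31 → Aug 1, 1776 (222 left).
Aug has 31 days: +31 → Sep 1, 1776 (191 left).
Sep has 30 days: +30 → Oct 1, 1776 (161 left).
Oct has 31 days: +31 → Nov 1, 1776 (130 left).
Nov has 30 days: +30 → Dec 1, 1776 (100 left).
Dec has 31 days: +31 → Jan 1, 1777 (69 left).
Jan has 31 days: +31 → Feb 1, 1777 (38 left).
Feb has 28 days: +28 → Mar 1, 1777 (10 left).
+10 → Mar 11, 1777.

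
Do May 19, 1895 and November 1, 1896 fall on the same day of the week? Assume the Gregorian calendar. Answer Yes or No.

Yes

From May 19, 1895 to Nov 1, 1896 is 532 days.
532 mod 7 = 0, so they are the same weekday.
(May 19, 1895 is a Sunday; Nov 1, 1896 is a Sunday.)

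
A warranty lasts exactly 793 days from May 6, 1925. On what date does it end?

+365 (one year) → May 6, 1926 (428 left).
+365 (one year) → May 6, 1927 (63 left).
May has 31 days: +26 → Jun 1, 1927 (37 left).
Jun has 30 days: +30 → Jul 1, 1927 (7 left).
+7 → Jul 8, 1927.

July 8, 1927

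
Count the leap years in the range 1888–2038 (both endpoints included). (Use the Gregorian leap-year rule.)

37

Multiples of 4 in [1888,2038]: 38.
Of those, multiples of 100: 2 (not leap unless ÷400).
Multiples of 400: 1.
Leap years = 38 − 2 + 1 = 37.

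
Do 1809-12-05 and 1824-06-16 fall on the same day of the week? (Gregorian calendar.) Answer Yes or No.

From Dec 5, 1809 to Jun 16, 1824 is 5307 days.
5307 mod 7 = 1, so they are different weekdays.
(Dec 5, 1809 is a Tuesday; Jun 16, 1824 is a Wednesday.)

No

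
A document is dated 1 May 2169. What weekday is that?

Monday

January 1, 2169 is a Sunday.
Jan 1, 2169 → Feb 1, 2169: 31 days (January has 31).
Feb 1, 2169 → Mar 1, 2169: 28 days (February has 28).
Mar 1, 2169 → Apr 1, 2169: 31 days (March has 31).
Apr 1, 2169 → May 1, 2169: 30 days.
Total: 120 days.
120 mod 7 = 1, so Sunday + 1 = Monday.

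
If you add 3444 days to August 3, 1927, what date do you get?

January 6, 1937

+366 (one year; includes Feb 29, 1928) → Aug 3, 1928 (3078 left).
+365 (one year) → Aug 3, 1929 (2713 left).
+365 (one year) → Aug 3, 1930 (2348 left).
+365 (one year) → Aug 3, 1931 (1983 left).
+366 (one year; includes Feb 29, 1932) → Aug 3, 1932 (1617 left).
+365 (one year) → Aug 3, 1933 (1252 left).
+365 (one year) → Aug 3, 1934 (887 left).
+365 (one year) → Aug 3, 1935 (522 left).
+366 (one year; includes Feb 29, 1936) → Aug 3, 1936 (156 left).
Aug has 31 days: +29 → Sep 1, 1936 (127 left).
Sep has 30 days: +30 → Oct 1, 1936 (97 left).
Oct has 31 days: +31 → Nov 1, 1936 (66 left).
Nov has 30 days: +30 → Dec 1, 1936 (36 left).
Dec has 31 days: +31 → Jan 1, 1937 (5 left).
+5 → Jan 6, 1937.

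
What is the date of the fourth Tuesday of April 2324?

April 1, 2324 is a Tuesday.
The first Tuesday is therefore April 1 (same day).
The fourth Tuesday is 1 + 3×7 = April 22.

April 22, 2324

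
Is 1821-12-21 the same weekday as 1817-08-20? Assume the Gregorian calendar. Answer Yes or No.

No

From Aug 20, 1817 to Dec 21, 1821 is 1584 days.
1584 mod 7 = 2, so they are different weekdays.
(Aug 20, 1817 is a Wednesday; Dec 21, 1821 is a Friday.)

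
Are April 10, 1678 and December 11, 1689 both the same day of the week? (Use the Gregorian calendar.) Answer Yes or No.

Yes

From Apr 10, 1678 to Dec 11, 1689 is 4263 days.
4263 mod 7 = 0, so they are the same weekday.
(Apr 10, 1678 is a Sunday; Dec 11, 1689 is a Sunday.)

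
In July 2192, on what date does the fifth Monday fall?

July 1, 2192 is a Sunday.
The first Monday is therefore July 2 (1 days later).
The fifth Monday is 2 + 4×7 = July 30.

July 30, 2192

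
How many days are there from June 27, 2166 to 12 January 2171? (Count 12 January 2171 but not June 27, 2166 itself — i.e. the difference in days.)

1660

Jun 27, 2166 → Jun 27, 2167: 365 days.
Jun 27, 2167 → Jun 27, 2168: 366 days (Feb 29, 2168 is in that span).
Jun 27, 2168 → Jun 27, 2169: 365 days.
Jun 27, 2169 → Jun 27, 2170: 365 days.
Jun 27, 2170 → Jul 27, 2170: 30 days (June has 30).
Jul 27, 2170 → Aug 27, 2170: 31 days (July has 31).
Aug 27, 2170 → Sep 27, 2170: 31 days (August has 31).
Sep 27, 2170 → Oct 27, 2170: 30 days (September has 30).
Oct 27, 2170 → Nov 27, 2170: 31 days (October has 31).
Nov 27, 2170 → Dec 27, 2170: 30 days (November has 30).
Dec 27, 2170 → Jan 12, 2171: 16 days.
Total: 1660 days.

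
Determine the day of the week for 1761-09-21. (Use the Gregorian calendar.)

Monday

Doomsday rule: the anchor day for the 1700s is Sunday. For year 61: 61÷12 = 5 r 1, and 1÷4 = 0, so 5+1+0 = 6.
Sunday + 6 ≡ Saturday — that's 1761's doomsday.
In September the doomsday date is Sep 5.
Sep 21 is 16 days after Sep 5; 16 mod 7 = 2, so Saturday + 2 = Monday.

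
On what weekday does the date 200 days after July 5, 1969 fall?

Wednesday

Jul 5, 1969 is a Saturday.
200 mod 7 = 4, so 200 days after a Saturday is Saturday + 4 = Wednesday.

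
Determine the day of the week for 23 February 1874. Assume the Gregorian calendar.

Monday

Doomsday rule: the anchor day for the 1800s is Friday. For year 74: 74÷12 = 6 r 2, and 2÷4 = 0, so 6+2+0 = 8.
Friday + 8 ≡ Saturday — that's 1874's doomsday.
In February the doomsday date is Feb 28 (1874 is not a leap year).
Feb 23 is 5 days before Feb 28; 5 mod 7 = 5, so Saturday − 5 = Monday.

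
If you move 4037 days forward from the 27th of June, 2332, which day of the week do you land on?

First find the weekday of Jun 27, 2332. Doomsday rule: the anchor day for the 2300s is Wednesday. For year 32: 32÷12 = 2 r 8, and 8÷4 = 2, so 2+8+2 = 12.
Wednesday + 12 ≡ Monday — that's 2332's doomsday.
In June the doomsday date is Jun 6.
Jun 27 is 21 days after Jun 6; 21 mod 7 = 0, so Monday + 0 = Monday.
4037 mod 7 = 5, so 4037 days after a Monday is Monday + 5 = Saturday.

Saturday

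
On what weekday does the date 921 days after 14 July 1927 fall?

Jul 14, 1927 is a Thursday.
921 mod 7 = 4, so 921 days after a Thursday is Thursday + 4 = Monday.

Monday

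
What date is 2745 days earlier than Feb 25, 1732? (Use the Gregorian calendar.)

August 20, 1724

−365 (one year) → Feb 25, 1731 (2380 left).
−365 (one year) → Feb 25, 1730 (2015 left).
−365 (one year) → Feb 25, 1729 (1650 left).
−366 (one year; includes Feb 29, 1728) → Feb 25, 1728 (1284 left).
−365 (one year) → Feb 25, 1727 (919 left).
−365 (one year) → Feb 25, 1726 (554 left).
−365 (one year) → Feb 25, 1725 (189 left).
−25 → Jan 31, 1725 (end of Jan, 31 days; 164 left).
−31 → Dec 31, 1724 (end of Dec, 31 days; 133 left).
−31 → Nov 30, 1724 (end of Nov, 30 days; 102 left).
−30 → Oct 31, 1724 (end of Oct, 31 days; 72 left).
−31 → Sep 30, 1724 (end of Sep, 30 days; 41 left).
−30 → Aug 31, 1724 (end of Aug, 31 days; 11 left).
−11 → Aug 20, 1724.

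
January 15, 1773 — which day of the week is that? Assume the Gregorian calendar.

Friday

Doomsday rule: the anchor day for the 1700s is Sunday. For year 73: 73÷12 = 6 r 1, and 1÷4 = 0, so 6+1+0 = 7.
Sunday + 7 ≡ Sunday — that's 1773's doomsday.
In January the doomsday date is Jan 3 (1773 is not a leap year).
Jan 15 is 12 days after Jan 3; 12 mod 7 = 5, so Sunday + 5 = Friday.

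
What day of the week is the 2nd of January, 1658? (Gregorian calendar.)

Doomsday rule: the anchor day for the 1600s is Tuesday. For year 58: 58÷12 = 4 r 10, and 10÷4 = 2, so 4+10+2 = 16.
Tuesday + 16 ≡ Thursday — that's 1658's doomsday.
In January the doomsday date is Jan 3 (1658 is not a leap year).
Jan 2 is 1 day before Jan 3; 1 mod 7 = 1, so Thursday − 1 = Wednesday.

Wednesday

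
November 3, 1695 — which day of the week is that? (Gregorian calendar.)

Doomsday rule: the anchor day for the 1600s is Tuesday. For year 95: 95÷12 = 7 r 11, and 11÷4 = 2, so 7+11+2 = 20.
Tuesday + 20 ≡ Monday — that's 1695's doomsday.
In November the doomsday date is Nov 7.
Nov 3 is 4 days before Nov 7; 4 mod 7 = 4, so Monday − 4 = Thursday.

Thursday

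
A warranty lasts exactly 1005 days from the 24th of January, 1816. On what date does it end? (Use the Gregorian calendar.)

October 25, 1818

+366 (one year; includes Feb 29, 1816) → Jan 24, 1817 (639 left).
+365 (one year) → Jan 24, 1818 (274 left).
Jan has 31 days: +8 → Feb 1, 1818 (266 left).
Feb has 28 days: +28 → Mar 1, 1818 (238 left).
Mar has 31 days: +31 → Apr 1, 1818 (207 left).
Apr has 30 days: +30 → May 1, 1818 (177 left).
May has 31 days: +31 → Jun 1, 1818 (146 left).
Jun has 30 days: +30 → Jul 1, 1818 (116 left).
Jul has 31 days: +31 → Aug 1, 1818 (85 left).
Aug has 31 days: +31 → Sep 1, 1818 (54 left).
Sep has 30 days: +30 → Oct 1, 1818 (24 left).
+24 → Oct 25, 1818.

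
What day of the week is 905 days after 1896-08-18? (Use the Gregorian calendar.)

Aug 18, 1896 is a Tuesday.
905 mod 7 = 2, so 905 days after a Tuesday is Tuesday + 2 = Thursday.

Thursday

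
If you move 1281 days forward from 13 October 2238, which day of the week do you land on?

Oct 13, 2238 is a Saturday.
1281 mod 7 = 0, so 1281 days after a Saturday is Saturday + 0 = Saturday.

Saturday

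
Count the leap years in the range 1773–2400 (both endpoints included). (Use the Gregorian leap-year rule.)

Multiples of 4 in [1773,2400]: 157.
Of those, multiples of 100: 7 (not leap unless ÷400).
Multiples of 400: 2.
Leap years = 157 − 7 + 2 = 152.

152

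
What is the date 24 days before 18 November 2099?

October 25, 2099

−18 → Oct 31, 2099 (end of Oct, 31 days; 6 left).
−6 → Oct 25, 2099.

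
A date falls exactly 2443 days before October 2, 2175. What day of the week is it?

Monday

First find the weekday of Oct 2, 2175. Doomsday rule: the anchor day for the 2100s is Sunday. For year 75: 75÷12 = 6 r 3, and 3÷4 = 0, so 6+3+0 = 9.
Sunday + 9 ≡ Tuesday — that's 2175's doomsday.
In October the doomsday date is Oct 10.
Oct 2 is 8 days before Oct 10; 8 mod 7 = 1, so Tuesday − 1 = Monday.
2443 mod 7 = 0, so 2443 days before a Monday is Monday − 0 = Monday.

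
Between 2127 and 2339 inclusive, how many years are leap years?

51

Multiples of 4 in [2127,2339]: 53.
Of those, multiples of 100: 2 (not leap unless ÷400).
Multiples of 400: 0.
Leap years = 53 − 2 + 0 = 51.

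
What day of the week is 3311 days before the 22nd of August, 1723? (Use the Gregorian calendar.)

Sunday

First find the weekday of Aug 22, 1723. Doomsday rule: the anchor day for the 1700s is Sunday. For year 23: 23÷12 = 1 r 11, and 11÷4 = 2, so 1+11+2 = 14.
Sunday + 14 ≡ Sunday — that's 1723's doomsday.
In August the doomsday date is Aug 8.
Aug 22 is 14 days after Aug 8; 14 mod 7 = 0, so Sunday + 0 = Sunday.
3311 mod 7 = 0, so 3311 days before a Sunday is Sunday − 0 = Sunday.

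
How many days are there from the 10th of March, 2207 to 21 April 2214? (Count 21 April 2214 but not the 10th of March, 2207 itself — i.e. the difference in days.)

2599

Mar 10, 2207 → Mar 10, 2208: 366 days (Feb 29, 2208 is in that span).
Mar 10, 2208 → Mar 10, 2209: 365 days.
Mar 10, 2209 → Mar 10, 2210: 365 days.
Mar 10, 2210 → Mar 10, 2211: 365 days.
Mar 10, 2211 → Mar 10, 2212: 366 days (Feb 29, 2212 is in that span).
Mar 10, 2212 → Mar 10, 2213: 365 days.
Mar 10, 2213 → Mar 10, 2214: 365 days.
Mar 10, 2214 → Apr 10, 2214: 31 days (March has 31).
Apr 10, 2214 → Apr 21, 2214: 11 days.
Total: 2599 days.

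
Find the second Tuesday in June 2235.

June 9, 2235

June 1, 2235 is a Monday.
The first Tuesday is therefore June 2 (1 days later).
The second Tuesday is 2 + 1×7 = June 9.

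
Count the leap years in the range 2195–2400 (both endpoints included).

Multiples of 4 in [2195,2400]: 52.
Of those, multiples of 100: 3 (not leap unless ÷400).
Multiples of 400: 1.
Leap years = 52 − 3 + 1 = 50.

50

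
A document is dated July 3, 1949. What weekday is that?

January 1, 1949 is a Saturday.
Jan 1, 1949 → Feb 1, 1949: 31 days (January has 31).
Feb 1, 1949 → Mar 1, 1949: 28 days (February has 28).
Mar 1, 1949 → Apr 1, 1949: 31 days (March has 31).
Apr 1, 1949 → May 1, 1949: 30 days (April has 30).
May 1, 1949 → Jun 1, 1949: 31 days (May has 31).
Jun 1, 1949 → Jul 1, 1949: 30 days (June has 30).
Jul 1, 1949 → Jul 3, 1949: 2 days.
Total: 183 days.
183 mod 7 = 1, so Saturday + 1 = Sunday.

Sunday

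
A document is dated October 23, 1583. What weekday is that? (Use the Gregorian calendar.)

Sunday

Doomsday rule: the anchor day for the 1500s is Wednesday. For year 83: 83÷12 = 6 r 11, and 11÷4 = 2, so 6+11+2 = 19.
Wednesday + 19 ≡ Monday — that's 1583's doomsday.
In October the doomsday date is Oct 10.
Oct 23 is 13 days after Oct 10; 13 mod 7 = 6, so Monday + 6 = Sunday.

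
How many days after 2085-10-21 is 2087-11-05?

745

Oct 21, 2085 → Oct 21, 2086: 365 days.
Oct 21, 2086 → Nov 21, 2086: 31 days (October has 31).
Nov 21, 2086 → Dec 21, 2086: 30 days (November has 30).
Dec 21, 2086 → Jan 21, 2087: 31 days (December has 31).
Jan 21, 2087 → Feb 21, 2087: 31 days (January has 31).
Feb 21, 2087 → Mar 21, 2087: 28 days (February has 28).
Mar 21, 2087 → Apr 21, 2087: 31 days (March has 31).
Apr 21, 2087 → May 21, 2087: 30 days (April has 30).
May 21, 2087 → Jun 21, 2087: 31 days (May has 31).
Jun 21, 2087 → Jul 21, 2087: 30 days (June has 30).
Jul 21, 2087 → Aug 21, 2087: 31 days (July has 31).
Aug 21, 2087 → Sep 21, 2087: 31 days (August has 31).
Sep 21, 2087 → Oct 21, 2087: 30 days (September has 30).
Oct 21, 2087 → Nov 5, 2087: 15 days.
Total: 745 days.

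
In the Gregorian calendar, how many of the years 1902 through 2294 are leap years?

96

Multiples of 4 in [1902,2294]: 98.
Of those, multiples of 100: 3 (not leap unless ÷400).
Multiples of 400: 1.
Leap years = 98 − 3 + 1 = 96.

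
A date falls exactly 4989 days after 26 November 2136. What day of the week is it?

Nov 26, 2136 is a Monday.
4989 mod 7 = 5, so 4989 days after a Monday is Monday + 5 = Saturday.

Saturday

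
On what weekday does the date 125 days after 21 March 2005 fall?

Sunday

Mar 21, 2005 is a Monday.
125 mod 7 = 6, so 125 days after a Monday is Monday + 6 = Sunday.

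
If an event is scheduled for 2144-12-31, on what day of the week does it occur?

Thursday

Doomsday rule: the anchor day for the 2100s is Sunday. For year 44: 44÷12 = 3 r 8, and 8÷4 = 2, so 3+8+2 = 13.
Sunday + 13 ≡ Saturday — that's 2144's doomsday.
In December the doomsday date is Dec 12.
Dec 31 is 19 days after Dec 12; 19 mod 7 = 5, so Saturday + 5 = Thursday.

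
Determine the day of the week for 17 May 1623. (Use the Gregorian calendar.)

Doomsday rule: the anchor day for the 1600s is Tuesday. For year 23: 23÷12 = 1 r 11, and 11÷4 = 2, so 1+11+2 = 14.
Tuesday + 14 ≡ Tuesday — that's 1623's doomsday.
In May the doomsday date is May 9.
May 17 is 8 days after May 9; 8 mod 7 = 1, so Tuesday + 1 = Wednesday.

Wednesday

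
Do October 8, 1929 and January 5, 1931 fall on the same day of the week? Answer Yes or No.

From Oct 8, 1929 to Jan 5, 1931 is 454 days.
454 mod 7 = 6, so they are different weekdays.
(Oct 8, 1929 is a Tuesday; Jan 5, 1931 is a Monday.)

No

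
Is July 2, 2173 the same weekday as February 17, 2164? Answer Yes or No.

From Feb 17, 2164 to Jul 2, 2173 is 3423 days.
3423 mod 7 = 0, so they are the same weekday.
(Feb 17, 2164 is a Friday; Jul 2, 2173 is a Friday.)

Yes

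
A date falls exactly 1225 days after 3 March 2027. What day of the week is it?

Wednesday

Mar 3, 2027 is a Wednesday.
1225 mod 7 = 0, so 1225 days after a Wednesday is Wednesday + 0 = Wednesday.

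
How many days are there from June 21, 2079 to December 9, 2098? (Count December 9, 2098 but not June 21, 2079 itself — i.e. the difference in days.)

Jun 21, 2079 → Jun 21, 2080: 366 days (Feb 29, 2080 is in that span).
Jun 21, 2080 → Jun 21, 2081: 365 days.
Jun 21, 2081 → Jun 21, 2082: 365 days.
Jun 21, 2082 → Jun 21, 2083: 365 days.
Jun 21, 2083 → Jun 21, 2084: 366 days (Feb 29, 2084 is in that span).
Jun 21, 2084 → Jun 21, 2085: 365 days.
Jun 21, 2085 → Jun 21, 2086: 365 days.
Jun 21, 2086 → Jun 21, 2087: 365 days.
Jun 21, 2087 → Jun 21, 2088: 366 days (Feb 29, 2088 is in that span).
Jun 21, 2088 → Jun 21, 2089: 365 days.
Jun 21, 2089 → Jun 21, 2090: 365 days.
Jun 21, 2090 → Jun 21, 2091: 365 days.
Jun 21, 2091 → Jun 21, 2092: 366 days (Feb 29, 2092 is in that span).
Jun 21, 2092 → Jun 21, 2093: 365 days.
Jun 21, 2093 → Jun 21, 2094: 365 days.
Jun 21, 2094 → Jun 21, 2095: 365 days.
Jun 21, 2095 → Jun 21, 2096: 366 days (Feb 29, 2096 is in that span).
Jun 21, 2096 → Jun 21, 2097: 365 days.
Jun 21, 2097 → Jun 21, 2098: 365 days.
Jun 21, 2098 → Jul 21, 2098: 30 days (June has 30).
Jul 21, 2098 → Aug 21, 2098: 31 days (July has 31).
Aug 21, 2098 → Sep 21, 2098: 31 days (August has 31).
Sep 21, 2098 → Oct 21, 2098: 30 days (September has 30).
Oct 21, 2098 → Nov 21, 2098: 31 days (October has 31).
Nov 21, 2098 → Dec 9, 2098: 18 days.
Total: 7111 days.

7111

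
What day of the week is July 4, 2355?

Monday

Doomsday rule: the anchor day for the 2300s is Wednesday. For year 55: 55÷12 = 4 r 7, and 7÷4 = 1, so 4+7+1 = 12.
Wednesday + 12 ≡ Monday — that's 2355's doomsday.
In July the doomsday date is Jul 11.
Jul 4 is 7 days before Jul 11; 7 mod 7 = 0, so Monday − 0 = Monday.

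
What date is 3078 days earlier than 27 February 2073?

September 24, 2064

−366 (one year; includes Feb 29, 2072) → Feb 27, 2072 (2712 left).
−365 (one year) → Feb 27, 2071 (2347 left).
−365 (one year) → Feb 27, 2070 (1982 left).
−365 (one year) → Feb 27, 2069 (1617 left).
−366 (one year; includes Feb 29, 2068) → Feb 27, 2068 (1251 left).
−365 (one year) → Feb 27, 2067 (886 left).
−365 (one year) → Feb 27, 2066 (521 left).
−365 (one year) → Feb 27, 2065 (156 left).
−27 → Jan 31, 2065 (end of Jan, 31 days; 129 left).
−31 → Dec 31, 2064 (end of Dec, 31 days; 98 left).
−31 → Nov 30, 2064 (end of Nov, 30 days; 67 left).
−30 → Oct 31, 2064 (end of Oct, 31 days; 37 left).
−31 → Sep 30, 2064 (end of Sep, 30 days; 6 left).
−6 → Sep 24, 2064.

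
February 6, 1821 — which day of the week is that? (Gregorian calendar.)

Doomsday rule: the anchor day for the 1800s is Friday. For year 21: 21÷12 = 1 r 9, and 9÷4 = 2, so 1+9+2 = 12.
Friday + 12 ≡ Wednesday — that's 1821's doomsday.
In February the doomsday date is Feb 28 (1821 is not a leap year).
Feb 6 is 22 days before Feb 28; 22 mod 7 = 1, so Wednesday − 1 = Tuesday.

Tuesday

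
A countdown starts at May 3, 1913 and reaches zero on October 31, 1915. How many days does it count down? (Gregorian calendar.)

911

May 3, 1913 → May 3, 1914: 365 days.
May 3, 1914 → May 3, 1915: 365 days.
May 3, 1915 → Jun 3, 1915: 31 days (May has 31).
Jun 3, 1915 → Jul 3, 1915: 30 days (June has 30).
Jul 3, 1915 → Aug 3, 1915: 31 days (July has 31).
Aug 3, 1915 → Sep 3, 1915: 31 days (August has 31).
Sep 3, 1915 → Oct 3, 1915: 30 days (September has 30).
Oct 3, 1915 → Oct 31, 1915: 28 days.
Total: 911 days.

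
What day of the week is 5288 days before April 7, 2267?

Thursday

First find the weekday of Apr 7, 2267. Doomsday rule: the anchor day for the 2200s is Friday. For year 67: 67÷12 = 5 r 7, and 7÷4 = 1, so 5+7+1 = 13.
Friday + 13 ≡ Thursday — that's 2267's doomsday.
In April the doomsday date is Apr 4.
Apr 7 is 3 days after Apr 4; 3 mod 7 = 3, so Thursday + 3 = Sunday.
5288 mod 7 = 3, so 5288 days before a Sunday is Sunday − 3 = Thursday.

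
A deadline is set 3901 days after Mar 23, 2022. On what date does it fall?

November 26, 2032

+365 (one year) → Mar 23, 2023 (3536 left).
+366 (one year; includes Feb 29, 2024) → Mar 23, 2024 (3170 left).
+365 (one year) → Mar 23, 2025 (2805 left).
+365 (one year) → Mar 23, 2026 (2440 left).
+365 (one year) → Mar 23, 2027 (2075 left).
+366 (one year; includes Feb 29, 2028) → Mar 23, 2028 (1709 left).
+365 (one year) → Mar 23, 2029 (1344 left).
+365 (one year) → Mar 23, 2030 (979 left).
+365 (one year) → Mar 23, 2031 (614 left).
+366 (one year; includes Feb 29, 2032) → Mar 23, 2032 (248 left).
Mar has 31 days: +9 → Apr 1, 2032 (239 left).
Apr has 30 days: +30 → May 1, 2032 (209 left).
May has 31 days: +31 → Jun 1, 2032 (178 left).
Jun has 30 days: +30 → Jul 1, 2032 (148 left).
Jul has 31 days: +31 → Aug 1, 2032 (117 left).
Aug has 31 days: +31 → Sep 1, 2032 (86 left).
Sep has 30 days: +30 → Oct 1, 2032 (56 left).
Oct has 31 days: +31 → Nov 1, 2032 (25 left).
+25 → Nov 26, 2032.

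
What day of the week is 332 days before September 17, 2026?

Monday

First find the weekday of Sep 17, 2026. Doomsday rule: the anchor day for the 2000s is Tuesday. For year 26: 26÷12 = 2 r 2, and 2÷4 = 0, so 2+2+0 = 4.
Tuesday + 4 ≡ Saturday — that's 2026's doomsday.
In September the doomsday date is Sep 5.
Sep 17 is 12 days after Sep 5; 12 mod 7 = 5, so Saturday + 5 = Thursday.
332 mod 7 = 3, so 332 days before a Thursday is Thursday − 3 = Monday.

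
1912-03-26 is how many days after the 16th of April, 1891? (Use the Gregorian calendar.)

Apr 16, 1891 → Apr 16, 1892: 366 days (Feb 29, 1892 is in that span).
Apr 16, 1892 → Apr 16, 1893: 365 days.
Apr 16, 1893 → Apr 16, 1894: 365 days.
Apr 16, 1894 → Apr 16, 1895: 365 days.
Apr 16, 1895 → Apr 16, 1896: 366 days (Feb 29, 1896 is in that span).
Apr 16, 1896 → Apr 16, 1897: 365 days.
Apr 16, 1897 → Apr 16, 1898: 365 days.
Apr 16, 1898 → Apr 16, 1899: 365 days.
Apr 16, 1899 → Apr 16, 1900: 365 days.
Apr 16, 1900 → Apr 16, 1901: 365 days.
Apr 16, 1901 → Apr 16, 1902: 365 days.
Apr 16, 1902 → Apr 16, 1903: 365 days.
Apr 16, 1903 → Apr 16, 1904: 366 days (Feb 29, 1904 is in that span).
Apr 16, 1904 → Apr 16, 1905: 365 days.
Apr 16, 1905 → Apr 16, 1906: 365 days.
Apr 16, 1906 → Apr 16, 1907: 365 days.
Apr 16, 1907 → Apr 16, 1908: 366 days (Feb 29, 1908 is in that span).
Apr 16, 1908 → Apr 16, 1909: 365 days.
Apr 16, 1909 → Apr 16, 1910: 365 days.
Apr 16, 1910 → Apr 16, 1911: 365 days.
Apr 16, 1911 → May 16, 1911: 30 days (April has 30).
May 16, 1911 → Jun 16, 1911: 31 days (May has 31).
Jun 16, 1911 → Jul 16, 1911: 30 days (June has 30).
Jul 16, 1911 → Aug 16, 1911: 31 days (July has 31).
Aug 16, 1911 → Sep 16, 1911: 31 days (August has 31).
Sep 16, 1911 → Oct 16, 1911: 30 days (September has 30).
Oct 16, 1911 → Nov 16, 1911: 31 days (October has 31).
Nov 16, 1911 → Dec 16, 1911: 30 days (November has 30).
Dec 16, 1911 → Jan 16, 1912: 31 days (December has 31).
Jan 16, 1912 → Feb 16, 1912: 31 days (January has 31).
Feb 16, 1912 → Mar 16, 1912: 29 days (February has 29).
Mar 16, 1912 → Mar 26, 1912: 10 days.
Total: 7649 days.

7649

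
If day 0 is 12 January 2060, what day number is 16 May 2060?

Jan 12, 2060 → Feb 12, 2060: 31 days (January has 31).
Feb 12, 2060 → Mar 12, 2060: 29 days (February has 29).
Mar 12, 2060 → Apr 12, 2060: 31 days (March has 31).
Apr 12, 2060 → May 12, 2060: 30 days (April has 30).
May 12, 2060 → May 16, 2060: 4 days.
Total: 125 days.

125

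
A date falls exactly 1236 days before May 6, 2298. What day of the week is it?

Monday

May 6, 2298 is a Friday.
1236 mod 7 = 4, so 1236 days before a Friday is Friday − 4 = Monday.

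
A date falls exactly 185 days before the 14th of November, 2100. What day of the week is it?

First find the weekday of Nov 14, 2100. Doomsday rule: the anchor day for the 2100s is Sunday. For year 00: 0÷12 = 0 r 0, and 0÷4 = 0, so 0+0+0 = 0.
Sunday + 0 ≡ Sunday — that's 2100's doomsday.
In November the doomsday date is Nov 7.
Nov 14 is 7 days after Nov 7; 7 mod 7 = 0, so Sunday + 0 = Sunday.
185 mod 7 = 3, so 185 days before a Sunday is Sunday − 3 = Thursday.

Thursday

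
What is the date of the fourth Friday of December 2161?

December 25, 2161

December 1, 2161 is a Tuesday.
The first Friday is therefore December 4 (3 days later).
The fourth Friday is 4 + 3×7 = December 25.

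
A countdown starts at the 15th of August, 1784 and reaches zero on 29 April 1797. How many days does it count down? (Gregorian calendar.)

4640

Aug 15, 1784 → Aug 15, 1785: 365 days.
Aug 15, 1785 → Aug 15, 1786: 365 days.
Aug 15, 1786 → Aug 15, 1787: 365 days.
Aug 15, 1787 → Aug 15, 1788: 366 days (Feb 29, 1788 is in that span).
Aug 15, 1788 → Aug 15, 1789: 365 days.
Aug 15, 1789 → Aug 15, 1790: 365 days.
Aug 15, 1790 → Aug 15, 1791: 365 days.
Aug 15, 1791 → Aug 15, 1792: 366 days (Feb 29, 1792 is in that span).
Aug 15, 1792 → Aug 15, 1793: 365 days.
Aug 15, 1793 → Aug 15, 1794: 365 days.
Aug 15, 1794 → Aug 15, 1795: 365 days.
Aug 15, 1795 → Aug 15, 1796: 366 days (Feb 29, 1796 is in that span).
Aug 15, 1796 → Sep 15, 1796: 31 days (August has 31).
Sep 15, 1796 → Oct 15, 1796: 30 days (September has 30).
Oct 15, 1796 → Nov 15, 1796: 31 days (October has 31).
Nov 15, 1796 → Dec 15, 1796: 30 days (November has 30).
Dec 15, 1796 → Jan 15, 1797: 31 days (December has 31).
Jan 15, 1797 → Feb 15, 1797: 31 days (January has 31).
Feb 15, 1797 → Mar 15, 1797: 28 days (February has 28).
Mar 15, 1797 → Apr 15, 1797: 31 days (March has 31).
Apr 15, 1797 → Apr 29, 1797: 14 days.
Total: 4640 days.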